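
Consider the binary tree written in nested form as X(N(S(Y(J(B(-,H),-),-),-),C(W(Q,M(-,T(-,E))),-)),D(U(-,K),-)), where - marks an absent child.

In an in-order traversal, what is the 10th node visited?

In-order visits the left subtree, then the node, then the right subtree.
At X: go left to N.
  At N: go left to S.
    At S: go left to Y.
      At Y: go left to J.
        At J: go left to B.
          At B: no left child.
          Visit B.
          At B: go right to H.
            H is a leaf — visit H.
        Visit J.
        At J: no right child.
      Visit Y.
      At Y: no right child.
    Visit S.
    At S: no right child.
  Visit N.
  At N: go right to C.
    At C: go left to W.
      At W: go left to Q.
        Q is a leaf — visit Q.
      Visit W.
      At W: go right to M.
        At M: no left child.
        Visit M.
        At M: go right to T.
          At T: no left child.
          Visit T.
          At T: go right to E.
            E is a leaf — visit E.
    Visit C.
    At C: no right child.
Visit X.
At X: go right to D.
  At D: go left to U.
    At U: no left child.
    Visit U.
    At U: go right to K.
      K is a leaf — visit K.
  Visit D.
  At D: no right child.
Full in-order sequence: B, H, J, Y, S, N, Q, W, M, T, E, C, X, U, K, D.

T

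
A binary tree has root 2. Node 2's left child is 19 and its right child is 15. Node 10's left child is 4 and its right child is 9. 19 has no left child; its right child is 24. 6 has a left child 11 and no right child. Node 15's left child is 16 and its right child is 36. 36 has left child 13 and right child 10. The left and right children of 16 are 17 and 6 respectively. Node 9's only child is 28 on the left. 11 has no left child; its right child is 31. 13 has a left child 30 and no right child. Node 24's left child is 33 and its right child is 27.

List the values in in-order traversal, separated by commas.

In-order visits the left subtree, then the node, then the right subtree.
At 2: go left to 19.
  At 19: no left child.
  Visit 19.
  At 19: go right to 24.
    At 24: go left to 33.
      33 is a leaf — visit 33.
    Visit 24.
    At 24: go right to 27.
      27 is a leaf — visit 27.
Visit 2.
At 2: go right to 15.
  At 15: go left to 16.
    At 16: go left to 17.
      17 is a leaf — visit 17.
    Visit 16.
    At 16: go right to 6.
      At 6: go left to 11.
        At 11: no left child.
        Visit 11.
        At 11: go right to 31.
          31 is a leaf — visit 31.
      Visit 6.
      At 6: no right child.
  Visit 15.
  At 15: go right to 36.
    At 36: go left to 13.
      At 13: go left to 30.
        30 is a leaf — visit 30.
      Visit 13.
      At 13: no right child.
    Visit 36.
    At 36: go right to 10.
      At 10: go left to 4.
        4 is a leaf — visit 4.
      Visit 10.
      At 10: go right to 9.
        At 9: go left to 28.
          28 is a leaf — visit 28.
        Visit 9.
        At 9: no right child.

19, 33, 24, 27, 2, 17, 16, 11, 31, 6, 15, 30, 13, 36, 4, 10, 28, 9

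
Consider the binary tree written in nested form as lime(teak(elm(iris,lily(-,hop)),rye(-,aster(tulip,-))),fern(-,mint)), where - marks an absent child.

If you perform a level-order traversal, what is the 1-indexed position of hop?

Level-order visits nodes level by level from the root, left to right within each level.
Level 0: lime
Level 1: teak, fern
Level 2: elm, rye, mint
Level 3: iris, lily, aster
Level 4: hop, tulip
Full level-order sequence: lime, teak, fern, elm, rye, mint, iris, lily, aster, hop, tulip.

10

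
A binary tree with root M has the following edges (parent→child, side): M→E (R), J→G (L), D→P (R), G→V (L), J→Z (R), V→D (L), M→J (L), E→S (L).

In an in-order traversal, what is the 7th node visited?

M

In-order visits the left subtree, then the node, then the right subtree.
At M: go left to J.
  At J: go left to G.
    At G: go left to V.
      At V: go left to D.
        At D: no left child.
        Visit D.
        At D: go right to P.
          P is a leaf — visit P.
      Visit V.
      At V: no right child.
    Visit G.
    At G: no right child.
  Visit J.
  At J: go right to Z.
    Z is a leaf — visit Z.
Visit M.
At M: go right to E.
  At E: go left to S.
    S is a leaf — visit S.
  Visit E.
  At E: no right child.
Full in-order sequence: D, P, V, G, J, Z, M, S, E.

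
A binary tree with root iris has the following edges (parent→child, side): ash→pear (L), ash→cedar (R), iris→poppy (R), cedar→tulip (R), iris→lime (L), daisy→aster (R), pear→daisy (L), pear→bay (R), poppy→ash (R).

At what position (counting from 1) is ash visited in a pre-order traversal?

4

Pre-order visits the node, then its left subtree, then its right subtree.
Visit iris.
At iris: go left to lime.
  lime is a leaf — visit lime.
At iris: go right to poppy.
  Visit poppy.
  At poppy: no left child.
  At poppy: go right to ash.
    Visit ash.
    At ash: go left to pear.
      Visit pear.
      At pear: go left to daisy.
        Visit daisy.
        At daisy: no left child.
        At daisy: go right to aster.
          aster is a leaf — visit aster.
      At pear: go right to bay.
        bay is a leaf — visit bay.
    At ash: go right to cedar.
      Visit cedar.
      At cedar: no left child.
      At cedar: go right to tulip.
        tulip is a leaf — visit tulip.
Full pre-order sequence: iris, lime, poppy, ash, pear, daisy, aster, bay, cedar, tulip.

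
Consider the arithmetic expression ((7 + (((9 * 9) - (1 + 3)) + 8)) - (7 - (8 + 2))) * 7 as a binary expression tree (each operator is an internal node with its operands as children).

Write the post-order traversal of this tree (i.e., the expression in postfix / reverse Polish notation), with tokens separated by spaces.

7 9 9 * 1 3 + - 8 + + 7 8 2 + - - 7 *

Post-order on an expression tree gives postfix notation: for each operator, emit left operand, right operand, then the operator.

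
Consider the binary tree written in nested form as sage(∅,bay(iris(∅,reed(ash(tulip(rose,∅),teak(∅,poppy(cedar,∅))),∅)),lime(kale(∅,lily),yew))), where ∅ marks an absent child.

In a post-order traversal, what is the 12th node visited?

lime

Post-order visits the left subtree, then the right subtree, then the node.
At sage: no left child.
At sage: go right to bay.
  At bay: go left to iris.
    At iris: no left child.
    At iris: go right to reed.
      At reed: go left to ash.
        At ash: go left to tulip.
          At tulip: go left to rose.
            rose is a leaf — visit rose.
          At tulip: no right child.
          Visit tulip.
        At ash: go right to teak.
          At teak: no left child.
          At teak: go right to poppy.
            At poppy: go left to cedar.
              cedar is a leaf — visit cedar.
            At poppy: no right child.
            Visit poppy.
          Visit teak.
        Visit ash.
      At reed: no right child.
      Visit reed.
    Visit iris.
  At bay: go right to lime.
    At lime: go left to kale.
      At kale: no left child.
      At kale: go right to lily.
        lily is a leaf — visit lily.
      Visit kale.
    At lime: go right to yew.
      yew is a leaf — visit yew.
    Visit lime.
  Visit bay.
Visit sage.
Full post-order sequence: rose, tulip, cedar, poppy, teak, ash, reed, iris, lily, kale, yew, lime, bay, sage.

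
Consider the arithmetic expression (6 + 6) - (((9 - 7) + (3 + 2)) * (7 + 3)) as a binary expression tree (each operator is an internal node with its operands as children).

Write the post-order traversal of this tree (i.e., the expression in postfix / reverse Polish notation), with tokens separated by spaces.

Post-order on an expression tree gives postfix notation: for each operator, emit left operand, right operand, then the operator.

6 6 + 9 7 - 3 2 + + 7 3 + * -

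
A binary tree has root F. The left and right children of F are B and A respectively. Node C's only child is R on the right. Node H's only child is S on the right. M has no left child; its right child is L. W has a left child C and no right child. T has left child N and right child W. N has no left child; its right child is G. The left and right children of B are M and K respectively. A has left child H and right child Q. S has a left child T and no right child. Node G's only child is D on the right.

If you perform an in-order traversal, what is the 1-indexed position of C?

In-order visits the left subtree, then the node, then the right subtree.
At F: go left to B.
  At B: go left to M.
    At M: no left child.
    Visit M.
    At M: go right to L.
      L is a leaf — visit L.
  Visit B.
  At B: go right to K.
    K is a leaf — visit K.
Visit F.
At F: go right to A.
  At A: go left to H.
    At H: no left child.
    Visit H.
    At H: go right to S.
      At S: go left to T.
        At T: go left to N.
          At N: no left child.
          Visit N.
          At N: go right to G.
            At G: no left child.
            Visit G.
            At G: go right to D.
              D is a leaf — visit D.
        Visit T.
        At T: go right to W.
          At W: go left to C.
            At C: no left child.
            Visit C.
            At C: go right to R.
              R is a leaf — visit R.
          Visit W.
          At W: no right child.
      Visit S.
      At S: no right child.
  Visit A.
  At A: go right to Q.
    Q is a leaf — visit Q.
Full in-order sequence: M, L, B, K, F, H, N, G, D, T, C, R, W, S, A, Q.

11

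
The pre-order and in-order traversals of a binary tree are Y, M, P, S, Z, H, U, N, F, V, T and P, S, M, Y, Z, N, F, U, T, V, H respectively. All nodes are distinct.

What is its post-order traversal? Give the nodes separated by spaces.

S P M F N T V U H Z Y

The first element of pre-order is the root; it splits in-order into left and right subtrees.
Root Y: left subtree has 3 nodes {P, S, M}, right has 7 {Z, N, F, U, T, V, H}.
  Root M: left subtree has 2 nodes {P, S}, right has 0 { }.
    Root P: left subtree has 0 nodes { }, right has 1 {S}.
  Root Z: left subtree has 0 nodes { }, right has 6 {N, F, U, T, V, H}.
    Root H: left subtree has 5 nodes {N, F, U, T, V}, right has 0 { }.
      Root U: left subtree has 2 nodes {N, F}, right has 2 {T, V}.
        Root N: left subtree has 0 nodes { }, right has 1 {F}.
        Root V: left subtree has 1 node {T}, right has 0 { }.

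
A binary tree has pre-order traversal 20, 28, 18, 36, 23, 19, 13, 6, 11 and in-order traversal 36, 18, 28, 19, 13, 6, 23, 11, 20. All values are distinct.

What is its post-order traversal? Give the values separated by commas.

36, 18, 6, 13, 19, 11, 23, 28, 20

The first element of pre-order is the root; it splits in-order into left and right subtrees.
Root 20: left subtree has 8 nodes {36, 18, 28, 19, 13, 6, 23, 11}, right has 0 { }.
  Root 28: left subtree has 2 nodes {36, 18}, right has 5 {19, 13, 6, 23, 11}.
    Root 18: left subtree has 1 node {36}, right has 0 { }.
    Root 23: left subtree has 3 nodes {19, 13, 6}, right has 1 {11}.
      Root 19: left subtree has 0 nodes { }, right has 2 {13, 6}.
        Root 13: left subtree has 0 nodes { }, right has 1 {6}.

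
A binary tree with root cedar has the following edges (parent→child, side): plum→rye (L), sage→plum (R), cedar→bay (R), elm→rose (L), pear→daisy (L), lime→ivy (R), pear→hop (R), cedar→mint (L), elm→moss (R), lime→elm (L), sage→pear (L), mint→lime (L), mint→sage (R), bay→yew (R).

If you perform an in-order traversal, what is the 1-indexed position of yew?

15

In-order visits the left subtree, then the node, then the right subtree.
At cedar: go left to mint.
  At mint: go left to lime.
    At lime: go left to elm.
      At elm: go left to rose.
        rose is a leaf — visit rose.
      Visit elm.
      At elm: go right to moss.
        moss is a leaf — visit moss.
    Visit lime.
    At lime: go right to ivy.
      ivy is a leaf — visit ivy.
  Visit mint.
  At mint: go right to sage.
    At sage: go left to pear.
      At pear: go left to daisy.
        daisy is a leaf — visit daisy.
      Visit pear.
      At pear: go right to hop.
        hop is a leaf — visit hop.
    Visit sage.
    At sage: go right to plum.
      At plum: go left to rye.
        rye is a leaf — visit rye.
      Visit plum.
      At plum: no right child.
Visit cedar.
At cedar: go right to bay.
  At bay: no left child.
  Visit bay.
  At bay: go right to yew.
    yew is a leaf — visit yew.
Full in-order sequence: rose, elm, moss, lime, ivy, mint, daisy, pear, hop, sage, rye, plum, cedar, bay, yew.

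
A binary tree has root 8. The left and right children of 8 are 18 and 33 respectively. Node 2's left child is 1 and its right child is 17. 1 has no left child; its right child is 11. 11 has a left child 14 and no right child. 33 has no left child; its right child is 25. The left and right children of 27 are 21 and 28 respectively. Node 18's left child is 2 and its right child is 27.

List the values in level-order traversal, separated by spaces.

8 18 33 2 27 25 1 17 21 28 11 14

Level-order visits nodes level by level from the root, left to right within each level.
Level 0: 8
Level 1: 18, 33
Level 2: 2, 27, 25
Level 3: 1, 17, 21, 28
Level 4: 11
Level 5: 14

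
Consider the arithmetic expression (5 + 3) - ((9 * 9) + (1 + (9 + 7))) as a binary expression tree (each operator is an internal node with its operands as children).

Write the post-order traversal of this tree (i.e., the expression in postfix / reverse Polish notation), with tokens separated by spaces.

Post-order on an expression tree gives postfix notation: for each operator, emit left operand, right operand, then the operator.

5 3 + 9 9 * 1 9 7 + + + -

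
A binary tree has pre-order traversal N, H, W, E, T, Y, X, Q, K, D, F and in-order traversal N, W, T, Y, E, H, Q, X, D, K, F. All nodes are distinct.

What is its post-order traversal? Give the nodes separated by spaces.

The first element of pre-order is the root; it splits in-order into left and right subtrees.
Root N: left subtree has 0 nodes { }, right has 10 {W, T, Y, E, H, Q, X, D, K, F}.
  Root H: left subtree has 4 nodes {W, T, Y, E}, right has 5 {Q, X, D, K, F}.
    Root W: left subtree has 0 nodes { }, right has 3 {T, Y, E}.
      Root E: left subtree has 2 nodes {T, Y}, right has 0 { }.
        Root T: left subtree has 0 nodes { }, right has 1 {Y}.
    Root X: left subtree has 1 node {Q}, right has 3 {D, K, F}.
      Root K: left subtree has 1 node {D}, right has 1 {F}.

Y T E W Q D F K X H N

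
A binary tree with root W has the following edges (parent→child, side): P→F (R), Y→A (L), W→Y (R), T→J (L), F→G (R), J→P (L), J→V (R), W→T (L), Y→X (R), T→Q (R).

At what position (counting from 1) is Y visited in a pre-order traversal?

Pre-order visits the node, then its left subtree, then its right subtree.
Visit W.
At W: go left to T.
  Visit T.
  At T: go left to J.
    Visit J.
    At J: go left to P.
      Visit P.
      At P: no left child.
      At P: go right to F.
        Visit F.
        At F: no left child.
        At F: go right to G.
          G is a leaf — visit G.
    At J: go right to V.
      V is a leaf — visit V.
  At T: go right to Q.
    Q is a leaf — visit Q.
At W: go right to Y.
  Visit Y.
  At Y: go left to A.
    A is a leaf — visit A.
  At Y: go right to X.
    X is a leaf — visit X.
Full pre-order sequence: W, T, J, P, F, G, V, Q, Y, A, X.

9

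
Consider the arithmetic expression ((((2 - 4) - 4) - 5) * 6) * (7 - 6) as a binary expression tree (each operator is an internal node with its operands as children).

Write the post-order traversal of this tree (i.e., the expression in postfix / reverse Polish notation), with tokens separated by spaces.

Post-order on an expression tree gives postfix notation: for each operator, emit left operand, right operand, then the operator.

2 4 - 4 - 5 - 6 * 7 6 - *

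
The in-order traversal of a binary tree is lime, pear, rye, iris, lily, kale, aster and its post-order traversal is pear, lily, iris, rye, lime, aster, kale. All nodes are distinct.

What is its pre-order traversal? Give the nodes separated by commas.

kale, lime, rye, pear, iris, lily, aster

The last element of post-order is the root; it splits in-order into left and right subtrees.
Root kale: left subtree has 5 nodes {lime, pear, rye, iris, lily}, right has 1 {aster}.
  Root lime: left subtree has 0 nodes { }, right has 4 {pear, rye, iris, lily}.
    Root rye: left subtree has 1 node {pear}, right has 2 {iris, lily}.
      Root iris: left subtree has 0 nodes { }, right has 1 {lily}.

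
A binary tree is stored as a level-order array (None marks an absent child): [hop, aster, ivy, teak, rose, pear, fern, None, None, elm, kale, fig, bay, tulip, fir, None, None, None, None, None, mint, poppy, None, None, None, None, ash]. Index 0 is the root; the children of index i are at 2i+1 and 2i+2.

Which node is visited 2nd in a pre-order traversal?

Pre-order visits the node, then its left subtree, then its right subtree.
Visit hop.
At hop: go left to aster.
  Visit aster.
  At aster: go left to teak.
    teak is a leaf — visit teak.
  At aster: go right to rose.
    Visit rose.
    At rose: go left to elm.
      Visit elm.
      At elm: no left child.
      At elm: go right to mint.
        mint is a leaf — visit mint.
    At rose: go right to kale.
      Visit kale.
      At kale: go left to poppy.
        poppy is a leaf — visit poppy.
      At kale: no right child.
At hop: go right to ivy.
  Visit ivy.
  At ivy: go left to pear.
    Visit pear.
    At pear: go left to fig.
      fig is a leaf — visit fig.
    At pear: go right to bay.
      Visit bay.
      At bay: no left child.
      At bay: go right to ash.
        ash is a leaf — visit ash.
  At ivy: go right to fern.
    Visit fern.
    At fern: go left to tulip.
      tulip is a leaf — visit tulip.
    At fern: go right to fir.
      fir is a leaf — visit fir.
Full pre-order sequence: hop, aster, teak, rose, elm, mint, kale, poppy, ivy, pear, fig, bay, ash, fern, tulip, fir.

aster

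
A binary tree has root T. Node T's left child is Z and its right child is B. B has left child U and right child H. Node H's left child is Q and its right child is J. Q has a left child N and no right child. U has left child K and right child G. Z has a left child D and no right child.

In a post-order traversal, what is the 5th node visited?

U

Post-order visits the left subtree, then the right subtree, then the node.
At T: go left to Z.
  At Z: go left to D.
    D is a leaf — visit D.
  At Z: no right child.
  Visit Z.
At T: go right to B.
  At B: go left to U.
    At U: go left to K.
      K is a leaf — visit K.
    At U: go right to G.
      G is a leaf — visit G.
    Visit U.
  At B: go right to H.
    At H: go left to Q.
      At Q: go left to N.
        N is a leaf — visit N.
      At Q: no right child.
      Visit Q.
    At H: go right to J.
      J is a leaf — visit J.
    Visit H.
  Visit B.
Visit T.
Full post-order sequence: D, Z, K, G, U, N, Q, J, H, B, T.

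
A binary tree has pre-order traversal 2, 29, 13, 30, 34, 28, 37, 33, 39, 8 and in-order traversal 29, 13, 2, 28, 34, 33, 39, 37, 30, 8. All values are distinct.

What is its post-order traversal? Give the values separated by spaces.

13 29 28 39 33 37 34 8 30 2

The first element of pre-order is the root; it splits in-order into left and right subtrees.
Root 2: left subtree has 2 nodes {29, 13}, right has 7 {28, 34, 33, 39, 37, 30, 8}.
  Root 29: left subtree has 0 nodes { }, right has 1 {13}.
  Root 30: left subtree has 5 nodes {28, 34, 33, 39, 37}, right has 1 {8}.
    Root 34: left subtree has 1 node {28}, right has 3 {33, 39, 37}.
      Root 37: left subtree has 2 nodes {33, 39}, right has 0 { }.
        Root 33: left subtree has 0 nodes { }, right has 1 {39}.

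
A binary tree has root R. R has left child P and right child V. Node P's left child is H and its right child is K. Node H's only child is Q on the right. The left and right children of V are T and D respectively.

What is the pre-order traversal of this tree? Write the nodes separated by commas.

Pre-order visits the node, then its left subtree, then its right subtree.
Visit R.
At R: go left to P.
  Visit P.
  At P: go left to H.
    Visit H.
    At H: no left child.
    At H: go right to Q.
      Q is a leaf — visit Q.
  At P: go right to K.
    K is a leaf — visit K.
At R: go right to V.
  Visit V.
  At V: go left to T.
    T is a leaf — visit T.
  At V: go right to D.
    D is a leaf — visit D.

R, P, H, Q, K, V, T, D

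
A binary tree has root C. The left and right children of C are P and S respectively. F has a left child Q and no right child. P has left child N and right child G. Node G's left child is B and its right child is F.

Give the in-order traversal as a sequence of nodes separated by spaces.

N P B G Q F C S

In-order visits the left subtree, then the node, then the right subtree.
At C: go left to P.
  At P: go left to N.
    N is a leaf — visit N.
  Visit P.
  At P: go right to G.
    At G: go left to B.
      B is a leaf — visit B.
    Visit G.
    At G: go right to F.
      At F: go left to Q.
        Q is a leaf — visit Q.
      Visit F.
      At F: no right child.
Visit C.
At C: go right to S.
  S is a leaf — visit S.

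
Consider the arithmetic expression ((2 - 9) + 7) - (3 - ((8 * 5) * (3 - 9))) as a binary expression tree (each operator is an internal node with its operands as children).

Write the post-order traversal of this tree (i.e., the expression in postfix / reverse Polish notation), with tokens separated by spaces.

2 9 - 7 + 3 8 5 * 3 9 - * - -

Post-order on an expression tree gives postfix notation: for each operator, emit left operand, right operand, then the operator.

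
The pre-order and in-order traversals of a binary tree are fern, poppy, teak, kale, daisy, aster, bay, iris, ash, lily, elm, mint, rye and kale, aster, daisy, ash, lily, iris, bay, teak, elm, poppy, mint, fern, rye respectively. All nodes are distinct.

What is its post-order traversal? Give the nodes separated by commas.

aster, lily, ash, iris, bay, daisy, kale, elm, teak, mint, poppy, rye, fern

The first element of pre-order is the root; it splits in-order into left and right subtrees.
Root fern: left subtree has 11 nodes {kale, aster, daisy, ash, lily, iris, bay, teak, elm, poppy, mint}, right has 1 {rye}.
  Root poppy: left subtree has 9 nodes {kale, aster, daisy, ash, lily, iris, bay, teak, elm}, right has 1 {mint}.
    Root teak: left subtree has 7 nodes {kale, aster, daisy, ash, lily, iris, bay}, right has 1 {elm}.
      Root kale: left subtree has 0 nodes { }, right has 6 {aster, daisy, ash, lily, iris, bay}.
        Root daisy: left subtree has 1 node {aster}, right has 4 {ash, lily, iris, bay}.
          Root bay: left subtree has 3 nodes {ash, lily, iris}, right has 0 { }.
            Root iris: left subtree has 2 nodes {ash, lily}, right has 0 { }.
              Root ash: left subtree has 0 nodes { }, right has 1 {lily}.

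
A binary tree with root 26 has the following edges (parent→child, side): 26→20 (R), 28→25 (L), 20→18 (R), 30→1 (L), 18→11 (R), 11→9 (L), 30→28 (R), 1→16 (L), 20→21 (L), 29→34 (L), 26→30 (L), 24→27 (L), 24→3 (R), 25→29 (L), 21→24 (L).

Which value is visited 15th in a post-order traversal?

20

Post-order visits the left subtree, then the right subtree, then the node.
At 26: go left to 30.
  At 30: go left to 1.
    At 1: go left to 16.
      16 is a leaf — visit 16.
    At 1: no right child.
    Visit 1.
  At 30: go right to 28.
    At 28: go left to 25.
      At 25: go left to 29.
        At 29: go left to 34.
          34 is a leaf — visit 34.
        At 29: no right child.
        Visit 29.
      At 25: no right child.
      Visit 25.
    At 28: no right child.
    Visit 28.
  Visit 30.
At 26: go right to 20.
  At 20: go left to 21.
    At 21: go left to 24.
      At 24: go left to 27.
        27 is a leaf — visit 27.
      At 24: go right to 3.
        3 is a leaf — visit 3.
      Visit 24.
    At 21: no right child.
    Visit 21.
  At 20: go right to 18.
    At 18: no left child.
    At 18: go right to 11.
      At 11: go left to 9.
        9 is a leaf — visit 9.
      At 11: no right child.
      Visit 11.
    Visit 18.
  Visit 20.
Visit 26.
Full post-order sequence: 16, 1, 34, 29, 25, 28, 30, 27, 3, 24, 21, 9, 11, 18, 20, 26.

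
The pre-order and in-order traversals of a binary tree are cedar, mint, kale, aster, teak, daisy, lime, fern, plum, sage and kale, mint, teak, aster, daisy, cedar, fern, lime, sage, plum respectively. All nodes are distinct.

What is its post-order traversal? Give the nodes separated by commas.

The first element of pre-order is the root; it splits in-order into left and right subtrees.
Root cedar: left subtree has 5 nodes {kale, mint, teak, aster, daisy}, right has 4 {fern, lime, sage, plum}.
  Root mint: left subtree has 1 node {kale}, right has 3 {teak, aster, daisy}.
    Root aster: left subtree has 1 node {teak}, right has 1 {daisy}.
  Root lime: left subtree has 1 node {fern}, right has 2 {sage, plum}.
    Root plum: left subtree has 1 node {sage}, right has 0 { }.

kale, teak, daisy, aster, mint, fern, sage, plum, lime, cedar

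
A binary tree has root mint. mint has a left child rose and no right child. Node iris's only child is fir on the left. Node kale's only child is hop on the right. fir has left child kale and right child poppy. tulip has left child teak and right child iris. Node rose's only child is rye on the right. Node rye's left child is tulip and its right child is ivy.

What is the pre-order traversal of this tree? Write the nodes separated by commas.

mint, rose, rye, tulip, teak, iris, fir, kale, hop, poppy, ivy

Pre-order visits the node, then its left subtree, then its right subtree.
Visit mint.
At mint: go left to rose.
  Visit rose.
  At rose: no left child.
  At rose: go right to rye.
    Visit rye.
    At rye: go left to tulip.
      Visit tulip.
      At tulip: go left to teak.
        teak is a leaf — visit teak.
      At tulip: go right to iris.
        Visit iris.
        At iris: go left to fir.
          Visit fir.
          At fir: go left to kale.
            Visit kale.
            At kale: no left child.
            At kale: go right to hop.
              hop is a leaf — visit hop.
          At fir: go right to poppy.
            poppy is a leaf — visit poppy.
        At iris: no right child.
    At rye: go right to ivy.
      ivy is a leaf — visit ivy.
At mint: no right child.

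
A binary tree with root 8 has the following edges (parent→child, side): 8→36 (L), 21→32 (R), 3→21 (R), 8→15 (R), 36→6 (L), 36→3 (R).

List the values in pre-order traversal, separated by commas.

Pre-order visits the node, then its left subtree, then its right subtree.
Visit 8.
At 8: go left to 36.
  Visit 36.
  At 36: go left to 6.
    6 is a leaf — visit 6.
  At 36: go right to 3.
    Visit 3.
    At 3: no left child.
    At 3: go right to 21.
      Visit 21.
      At 21: no left child.
      At 21: go right to 32.
        32 is a leaf — visit 32.
At 8: go right to 15.
  15 is a leaf — visit 15.

8, 36, 6, 3, 21, 32, 15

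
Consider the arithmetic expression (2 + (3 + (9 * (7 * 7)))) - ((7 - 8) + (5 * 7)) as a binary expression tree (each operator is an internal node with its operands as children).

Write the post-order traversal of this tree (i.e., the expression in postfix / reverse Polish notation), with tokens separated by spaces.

2 3 9 7 7 * * + + 7 8 - 5 7 * + -

Post-order on an expression tree gives postfix notation: for each operator, emit left operand, right operand, then the operator.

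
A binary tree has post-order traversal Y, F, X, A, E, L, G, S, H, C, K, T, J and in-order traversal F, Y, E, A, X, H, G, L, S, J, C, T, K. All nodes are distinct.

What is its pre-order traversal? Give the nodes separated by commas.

The last element of post-order is the root; it splits in-order into left and right subtrees.
Root J: left subtree has 9 nodes {F, Y, E, A, X, H, G, L, S}, right has 3 {C, T, K}.
  Root H: left subtree has 5 nodes {F, Y, E, A, X}, right has 3 {G, L, S}.
    Root E: left subtree has 2 nodes {F, Y}, right has 2 {A, X}.
      Root F: left subtree has 0 nodes { }, right has 1 {Y}.
      Root A: left subtree has 0 nodes { }, right has 1 {X}.
    Root S: left subtree has 2 nodes {G, L}, right has 0 { }.
      Root G: left subtree has 0 nodes { }, right has 1 {L}.
  Root T: left subtree has 1 node {C}, right has 1 {K}.

J, H, E, F, Y, A, X, S, G, L, T, C, K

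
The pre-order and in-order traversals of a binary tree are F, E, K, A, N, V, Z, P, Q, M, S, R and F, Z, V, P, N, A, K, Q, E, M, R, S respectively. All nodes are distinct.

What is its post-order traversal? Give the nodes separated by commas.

The first element of pre-order is the root; it splits in-order into left and right subtrees.
Root F: left subtree has 0 nodes { }, right has 11 {Z, V, P, N, A, K, Q, E, M, R, S}.
  Root E: left subtree has 7 nodes {Z, V, P, N, A, K, Q}, right has 3 {M, R, S}.
    Root K: left subtree has 5 nodes {Z, V, P, N, A}, right has 1 {Q}.
      Root A: left subtree has 4 nodes {Z, V, P, N}, right has 0 { }.
        Root N: left subtree has 3 nodes {Z, V, P}, right has 0 { }.
          Root V: left subtree has 1 node {Z}, right has 1 {P}.
    Root M: left subtree has 0 nodes { }, right has 2 {R, S}.
      Root S: left subtree has 1 node {R}, right has 0 { }.

Z, P, V, N, A, Q, K, R, S, M, E, F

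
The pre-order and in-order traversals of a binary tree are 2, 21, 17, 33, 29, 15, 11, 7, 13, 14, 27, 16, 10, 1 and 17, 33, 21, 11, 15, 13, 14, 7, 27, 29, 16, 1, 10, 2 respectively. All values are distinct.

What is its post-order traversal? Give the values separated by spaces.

The first element of pre-order is the root; it splits in-order into left and right subtrees.
Root 2: left subtree has 13 nodes {17, 33, 21, 11, 15, 13, 14, 7, 27, 29, 16, 1, 10}, right has 0 { }.
  Root 21: left subtree has 2 nodes {17, 33}, right has 10 {11, 15, 13, 14, 7, 27, 29, 16, 1, 10}.
    Root 17: left subtree has 0 nodes { }, right has 1 {33}.
    Root 29: left subtree has 6 nodes {11, 15, 13, 14, 7, 27}, right has 3 {16, 1, 10}.
      Root 15: left subtree has 1 node {11}, right has 4 {13, 14, 7, 27}.
        Root 7: left subtree has 2 nodes {13, 14}, right has 1 {27}.
          Root 13: left subtree has 0 nodes { }, right has 1 {14}.
      Root 16: left subtree has 0 nodes { }, right has 2 {1, 10}.
        Root 10: left subtree has 1 node {1}, right has 0 { }.

33 17 11 14 13 27 7 15 1 10 16 29 21 2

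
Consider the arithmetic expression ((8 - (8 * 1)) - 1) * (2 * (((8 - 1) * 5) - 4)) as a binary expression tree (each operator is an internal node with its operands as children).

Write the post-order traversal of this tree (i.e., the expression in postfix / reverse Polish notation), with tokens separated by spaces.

8 8 1 * - 1 - 2 8 1 - 5 * 4 - * *

Post-order on an expression tree gives postfix notation: for each operator, emit left operand, right operand, then the operator.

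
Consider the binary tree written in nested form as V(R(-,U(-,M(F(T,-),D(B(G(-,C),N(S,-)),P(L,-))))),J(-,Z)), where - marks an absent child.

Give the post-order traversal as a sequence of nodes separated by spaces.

Post-order visits the left subtree, then the right subtree, then the node.
At V: go left to R.
  At R: no left child.
  At R: go right to U.
    At U: no left child.
    At U: go right to M.
      At M: go left to F.
        At F: go left to T.
          T is a leaf — visit T.
        At F: no right child.
        Visit F.
      At M: go right to D.
        At D: go left to B.
          At B: go left to G.
            At G: no left child.
            At G: go right to C.
              C is a leaf — visit C.
            Visit G.
          At B: go right to N.
            At N: go left to S.
              S is a leaf — visit S.
            At N: no right child.
            Visit N.
          Visit B.
        At D: go right to P.
          At P: go left to L.
            L is a leaf — visit L.
          At P: no right child.
          Visit P.
        Visit D.
      Visit M.
    Visit U.
  Visit R.
At V: go right to J.
  At J: no left child.
  At J: go right to Z.
    Z is a leaf — visit Z.
  Visit J.
Visit V.

T F C G S N B L P D M U R Z J V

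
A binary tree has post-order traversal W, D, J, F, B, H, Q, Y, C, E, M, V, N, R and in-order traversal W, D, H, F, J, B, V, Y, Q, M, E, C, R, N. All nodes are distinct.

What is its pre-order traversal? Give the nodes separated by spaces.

The last element of post-order is the root; it splits in-order into left and right subtrees.
Root R: left subtree has 12 nodes {W, D, H, F, J, B, V, Y, Q, M, E, C}, right has 1 {N}.
  Root V: left subtree has 6 nodes {W, D, H, F, J, B}, right has 5 {Y, Q, M, E, C}.
    Root H: left subtree has 2 nodes {W, D}, right has 3 {F, J, B}.
      Root D: left subtree has 1 node {W}, right has 0 { }.
      Root B: left subtree has 2 nodes {F, J}, right has 0 { }.
        Root F: left subtree has 0 nodes { }, right has 1 {J}.
    Root M: left subtree has 2 nodes {Y, Q}, right has 2 {E, C}.
      Root Y: left subtree has 0 nodes { }, right has 1 {Q}.
      Root E: left subtree has 0 nodes { }, right has 1 {C}.

R V H D W B F J M Y Q E C N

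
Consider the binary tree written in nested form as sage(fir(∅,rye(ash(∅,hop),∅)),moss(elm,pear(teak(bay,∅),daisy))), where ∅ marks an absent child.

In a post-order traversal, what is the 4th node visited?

Post-order visits the left subtree, then the right subtree, then the node.
At sage: go left to fir.
  At fir: no left child.
  At fir: go right to rye.
    At rye: go left to ash.
      At ash: no left child.
      At ash: go right to hop.
        hop is a leaf — visit hop.
      Visit ash.
    At rye: no right child.
    Visit rye.
  Visit fir.
At sage: go right to moss.
  At moss: go left to elm.
    elm is a leaf — visit elm.
  At moss: go right to pear.
    At pear: go left to teak.
      At teak: go left to bay.
        bay is a leaf — visit bay.
      At teak: no right child.
      Visit teak.
    At pear: go right to daisy.
      daisy is a leaf — visit daisy.
    Visit pear.
  Visit moss.
Visit sage.
Full post-order sequence: hop, ash, rye, fir, elm, bay, teak, daisy, pear, moss, sage.

fir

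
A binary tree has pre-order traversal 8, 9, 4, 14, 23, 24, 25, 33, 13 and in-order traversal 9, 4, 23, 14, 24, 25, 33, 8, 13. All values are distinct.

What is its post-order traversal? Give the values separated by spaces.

23 33 25 24 14 4 9 13 8

The first element of pre-order is the root; it splits in-order into left and right subtrees.
Root 8: left subtree has 7 nodes {9, 4, 23, 14, 24, 25, 33}, right has 1 {13}.
  Root 9: left subtree has 0 nodes { }, right has 6 {4, 23, 14, 24, 25, 33}.
    Root 4: left subtree has 0 nodes { }, right has 5 {23, 14, 24, 25, 33}.
      Root 14: left subtree has 1 node {23}, right has 3 {24, 25, 33}.
        Root 24: left subtree has 0 nodes { }, right has 2 {25, 33}.
          Root 25: left subtree has 0 nodes { }, right has 1 {33}.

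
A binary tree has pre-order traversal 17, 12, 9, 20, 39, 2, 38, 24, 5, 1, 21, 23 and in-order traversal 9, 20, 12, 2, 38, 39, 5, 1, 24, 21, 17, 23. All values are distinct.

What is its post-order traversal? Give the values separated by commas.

20, 9, 38, 2, 1, 5, 21, 24, 39, 12, 23, 17

The first element of pre-order is the root; it splits in-order into left and right subtrees.
Root 17: left subtree has 10 nodes {9, 20, 12, 2, 38, 39, 5, 1, 24, 21}, right has 1 {23}.
  Root 12: left subtree has 2 nodes {9, 20}, right has 7 {2, 38, 39, 5, 1, 24, 21}.
    Root 9: left subtree has 0 nodes { }, right has 1 {20}.
    Root 39: left subtree has 2 nodes {2, 38}, right has 4 {5, 1, 24, 21}.
      Root 2: left subtree has 0 nodes { }, right has 1 {38}.
      Root 24: left subtree has 2 nodes {5, 1}, right has 1 {21}.
        Root 5: left subtree has 0 nodes { }, right has 1 {1}.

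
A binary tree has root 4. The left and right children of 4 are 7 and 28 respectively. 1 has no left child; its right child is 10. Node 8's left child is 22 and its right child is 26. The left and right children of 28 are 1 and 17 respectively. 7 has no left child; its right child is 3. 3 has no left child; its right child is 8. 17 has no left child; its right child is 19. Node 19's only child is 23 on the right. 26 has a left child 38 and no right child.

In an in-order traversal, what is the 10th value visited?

28

In-order visits the left subtree, then the node, then the right subtree.
At 4: go left to 7.
  At 7: no left child.
  Visit 7.
  At 7: go right to 3.
    At 3: no left child.
    Visit 3.
    At 3: go right to 8.
      At 8: go left to 22.
        22 is a leaf — visit 22.
      Visit 8.
      At 8: go right to 26.
        At 26: go left to 38.
          38 is a leaf — visit 38.
        Visit 26.
        At 26: no right child.
Visit 4.
At 4: go right to 28.
  At 28: go left to 1.
    At 1: no left child.
    Visit 1.
    At 1: go right to 10.
      10 is a leaf — visit 10.
  Visit 28.
  At 28: go right to 17.
    At 17: no left child.
    Visit 17.
    At 17: go right to 19.
      At 19: no left child.
      Visit 19.
      At 19: go right to 23.
        23 is a leaf — visit 23.
Full in-order sequence: 7, 3, 22, 8, 38, 26, 4, 1, 10, 28, 17, 19, 23.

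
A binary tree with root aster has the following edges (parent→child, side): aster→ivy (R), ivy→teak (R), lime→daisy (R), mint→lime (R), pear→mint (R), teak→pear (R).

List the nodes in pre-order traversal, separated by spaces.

Pre-order visits the node, then its left subtree, then its right subtree.
Visit aster.
At aster: no left child.
At aster: go right to ivy.
  Visit ivy.
  At ivy: no left child.
  At ivy: go right to teak.
    Visit teak.
    At teak: no left child.
    At teak: go right to pear.
      Visit pear.
      At pear: no left child.
      At pear: go right to mint.
        Visit mint.
        At mint: no left child.
        At mint: go right to lime.
          Visit lime.
          At lime: no left child.
          At lime: go right to daisy.
            daisy is a leaf — visit daisy.

aster ivy teak pear mint lime daisy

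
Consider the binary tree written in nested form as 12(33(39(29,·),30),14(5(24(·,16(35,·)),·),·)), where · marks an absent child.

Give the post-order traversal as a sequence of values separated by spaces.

29 39 30 33 35 16 24 5 14 12

Post-order visits the left subtree, then the right subtree, then the node.
At 12: go left to 33.
  At 33: go left to 39.
    At 39: go left to 29.
      29 is a leaf — visit 29.
    At 39: no right child.
    Visit 39.
  At 33: go right to 30.
    30 is a leaf — visit 30.
  Visit 33.
At 12: go right to 14.
  At 14: go left to 5.
    At 5: go left to 24.
      At 24: no left child.
      At 24: go right to 16.
        At 16: go left to 35.
          35 is a leaf — visit 35.
        At 16: no right child.
        Visit 16.
      Visit 24.
    At 5: no right child.
    Visit 5.
  At 14: no right child.
  Visit 14.
Visit 12.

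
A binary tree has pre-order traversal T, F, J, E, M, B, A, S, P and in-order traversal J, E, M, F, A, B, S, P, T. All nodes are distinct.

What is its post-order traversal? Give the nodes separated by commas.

The first element of pre-order is the root; it splits in-order into left and right subtrees.
Root T: left subtree has 8 nodes {J, E, M, F, A, B, S, P}, right has 0 { }.
  Root F: left subtree has 3 nodes {J, E, M}, right has 4 {A, B, S, P}.
    Root J: left subtree has 0 nodes { }, right has 2 {E, M}.
      Root E: left subtree has 0 nodes { }, right has 1 {M}.
    Root B: left subtree has 1 node {A}, right has 2 {S, P}.
      Root S: left subtree has 0 nodes { }, right has 1 {P}.

M, E, J, A, P, S, B, F, T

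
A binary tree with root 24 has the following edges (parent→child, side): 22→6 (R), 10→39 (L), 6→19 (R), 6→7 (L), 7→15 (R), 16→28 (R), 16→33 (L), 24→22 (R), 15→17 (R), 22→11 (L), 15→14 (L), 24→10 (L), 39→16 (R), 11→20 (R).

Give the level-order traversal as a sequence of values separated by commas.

Level-order visits nodes level by level from the root, left to right within each level.
Level 0: 24
Level 1: 10, 22
Level 2: 39, 11, 6
Level 3: 16, 20, 7, 19
Level 4: 33, 28, 15
Level 5: 14, 17

24, 10, 22, 39, 11, 6, 16, 20, 7, 19, 33, 28, 15, 14, 17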